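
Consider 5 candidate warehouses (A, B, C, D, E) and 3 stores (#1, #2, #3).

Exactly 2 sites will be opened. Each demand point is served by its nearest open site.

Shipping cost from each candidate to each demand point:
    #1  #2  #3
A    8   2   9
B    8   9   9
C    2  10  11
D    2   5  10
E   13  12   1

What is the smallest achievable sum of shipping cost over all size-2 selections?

Open {D, E}.
  #1→D 2, #2→D 5, #3→E 1  ⇒ total 8.
Compare {A, E}: total 11.
Compare {A, C}: total 13.
No size-2 selection does better; minimum is 8.

8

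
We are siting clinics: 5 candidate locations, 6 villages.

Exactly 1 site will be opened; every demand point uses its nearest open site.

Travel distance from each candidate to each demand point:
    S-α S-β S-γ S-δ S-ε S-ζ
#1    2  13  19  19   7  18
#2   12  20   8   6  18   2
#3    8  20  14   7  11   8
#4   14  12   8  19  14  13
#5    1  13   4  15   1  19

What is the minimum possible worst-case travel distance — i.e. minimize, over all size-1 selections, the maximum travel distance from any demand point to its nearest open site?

Open {#1}.
  Farthest demand point is S-γ at travel distance 19 (to #1); all others are ≤ 19.
With {#4} the worst case is 19.
With {#5} the worst case is 19.
No size-1 selection achieves below 19.

19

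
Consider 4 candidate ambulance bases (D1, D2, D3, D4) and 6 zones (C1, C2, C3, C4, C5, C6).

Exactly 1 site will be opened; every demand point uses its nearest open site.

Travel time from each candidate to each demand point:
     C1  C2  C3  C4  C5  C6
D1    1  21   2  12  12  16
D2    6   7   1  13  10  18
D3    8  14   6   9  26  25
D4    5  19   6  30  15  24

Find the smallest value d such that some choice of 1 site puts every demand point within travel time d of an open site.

18

Open {D2}.
  Farthest demand point is C6 at travel time 18 (to D2); all others are ≤ 18.
With {D1} the worst case is 21.
With {D3} the worst case is 26.
No size-1 selection achieves below 18.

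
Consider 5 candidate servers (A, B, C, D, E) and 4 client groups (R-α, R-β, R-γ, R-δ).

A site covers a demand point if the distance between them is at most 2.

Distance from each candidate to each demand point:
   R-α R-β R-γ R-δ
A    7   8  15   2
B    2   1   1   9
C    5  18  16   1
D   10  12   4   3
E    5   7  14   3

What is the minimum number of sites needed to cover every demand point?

2

Coverage sets (demand points within 2 of each site):
  A: {R-δ}
  B: {R-α, R-β, R-γ}
  C: {R-δ}
  D: {}
  E: {}
No single site covers all 4 demand points.
But {A, B} covers everything, so the minimum is 2.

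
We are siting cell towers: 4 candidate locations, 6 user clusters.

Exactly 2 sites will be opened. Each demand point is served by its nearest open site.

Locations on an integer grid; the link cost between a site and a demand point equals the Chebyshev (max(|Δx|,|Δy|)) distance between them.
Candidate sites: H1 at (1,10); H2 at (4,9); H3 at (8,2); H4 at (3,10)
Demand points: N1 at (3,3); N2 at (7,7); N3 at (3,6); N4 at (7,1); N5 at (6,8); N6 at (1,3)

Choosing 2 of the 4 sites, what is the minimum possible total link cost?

Open {H2, H3}.
  N1→H3 5, N2→H2 3, N3→H2 3, N4→H3 1, N5→H2 2, N6→H2 6  ⇒ total 20.
Compare {H3, H4}: total 24.
Compare {H1, H3}: total 27.
No size-2 selection does better; minimum is 20.

20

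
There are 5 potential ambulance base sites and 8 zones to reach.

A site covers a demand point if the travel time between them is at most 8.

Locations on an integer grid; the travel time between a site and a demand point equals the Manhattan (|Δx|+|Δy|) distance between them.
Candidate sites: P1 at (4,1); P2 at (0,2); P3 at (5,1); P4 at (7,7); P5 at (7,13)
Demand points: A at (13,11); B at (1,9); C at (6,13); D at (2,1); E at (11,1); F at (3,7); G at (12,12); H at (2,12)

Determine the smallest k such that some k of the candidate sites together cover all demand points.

Coverage sets (demand points within 8 of each site):
  P1: {D, E, F}
  P2: {B, D, F}
  P3: {D, E, F}
  P4: {B, C, F}
  P5: {A, C, G, H}
No 2 sites suffice: every size-2 union leaves at least one demand point uncovered.
But {P1, P2, P5} covers everything, so the minimum is 3.

3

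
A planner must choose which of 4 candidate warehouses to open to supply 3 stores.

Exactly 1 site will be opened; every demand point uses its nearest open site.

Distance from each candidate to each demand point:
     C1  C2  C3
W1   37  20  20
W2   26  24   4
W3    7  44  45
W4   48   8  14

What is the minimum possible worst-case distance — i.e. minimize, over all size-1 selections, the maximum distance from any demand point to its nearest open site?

26

Open {W2}.
  Farthest demand point is C1 at distance 26 (to W2); all others are ≤ 26.
With {W1} the worst case is 37.
With {W3} the worst case is 45.
No size-1 selection achieves below 26.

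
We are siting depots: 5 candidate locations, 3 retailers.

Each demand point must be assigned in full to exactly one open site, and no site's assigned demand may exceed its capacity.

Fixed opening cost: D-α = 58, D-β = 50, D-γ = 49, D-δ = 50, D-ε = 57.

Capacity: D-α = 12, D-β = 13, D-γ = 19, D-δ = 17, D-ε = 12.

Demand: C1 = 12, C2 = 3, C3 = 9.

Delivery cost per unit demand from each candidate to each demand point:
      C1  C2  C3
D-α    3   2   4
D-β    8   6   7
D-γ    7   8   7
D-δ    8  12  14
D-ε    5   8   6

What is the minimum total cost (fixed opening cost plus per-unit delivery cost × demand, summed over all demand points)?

217

Open {D-α, D-ε}; cheapest assignment that respects the capacities:
  D-α (cap 12, load 12): C2, C3 — cost 3×2 + 9×4 = 42
  D-ε (cap 12, load 12): C1 — cost 12×5 = 60
  Shipping 102, fixed 115 → total 217.
  Any other capacity-feasible assignment to {D-α, D-ε} ships for at least 102.
Compare {D-α, D-β}: its best feasible assignment gives total 225.
Compare {D-α, D-γ}: its best feasible assignment gives total 230.
Every other set of open sites that can feasibly serve all demand totals ≥ 225 even under its best assignment. Minimum: 217.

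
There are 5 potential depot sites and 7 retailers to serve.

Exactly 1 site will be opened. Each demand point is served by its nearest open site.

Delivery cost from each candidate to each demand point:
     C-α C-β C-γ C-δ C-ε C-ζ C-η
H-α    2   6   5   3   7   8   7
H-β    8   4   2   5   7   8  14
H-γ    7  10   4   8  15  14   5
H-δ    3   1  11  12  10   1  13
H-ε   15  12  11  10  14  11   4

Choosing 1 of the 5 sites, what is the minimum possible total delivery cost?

38

Open {H-α}.
  C-α→H-α 2, C-β→H-α 6, C-γ→H-α 5, C-δ→H-α 3, C-ε→H-α 7, C-ζ→H-α 8, C-η→H-α 7  ⇒ total 38.
Compare {H-β}: total 48.
Compare {H-δ}: total 51.
No size-1 selection does better; minimum is 38.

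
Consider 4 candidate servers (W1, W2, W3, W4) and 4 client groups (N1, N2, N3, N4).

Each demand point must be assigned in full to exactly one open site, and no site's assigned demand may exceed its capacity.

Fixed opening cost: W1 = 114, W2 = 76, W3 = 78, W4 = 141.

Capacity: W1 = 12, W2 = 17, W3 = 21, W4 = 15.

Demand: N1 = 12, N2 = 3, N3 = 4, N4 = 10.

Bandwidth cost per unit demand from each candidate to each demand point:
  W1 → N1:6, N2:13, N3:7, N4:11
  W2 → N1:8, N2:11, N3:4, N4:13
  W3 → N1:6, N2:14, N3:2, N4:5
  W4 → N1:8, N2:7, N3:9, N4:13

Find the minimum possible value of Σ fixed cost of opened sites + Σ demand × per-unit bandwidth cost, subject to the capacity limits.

341

Open {W2, W3}; cheapest assignment that respects the capacities:
  W2 (cap 17, load 15): N1, N2 — cost 12×8 + 3×11 = 129
  W3 (cap 21, load 14): N3, N4 — cost 4×2 + 10×5 = 58
  Shipping 187, fixed 154 → total 341.
  Any other capacity-feasible assignment to {W2, W3} ships for at least 187.
Compare {W1, W3}: its best feasible assignment gives total 364.
Compare {W3, W4}: its best feasible assignment gives total 394.
Every other set of open sites that can feasibly serve all demand totals ≥ 364 even under its best assignment. Minimum: 341.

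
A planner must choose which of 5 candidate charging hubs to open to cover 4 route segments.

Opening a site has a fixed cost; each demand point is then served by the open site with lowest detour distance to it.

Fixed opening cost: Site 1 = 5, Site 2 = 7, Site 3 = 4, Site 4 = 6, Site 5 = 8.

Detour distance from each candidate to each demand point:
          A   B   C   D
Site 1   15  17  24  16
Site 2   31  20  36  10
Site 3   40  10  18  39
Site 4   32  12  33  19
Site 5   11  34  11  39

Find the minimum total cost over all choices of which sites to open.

Open {Site 2, Site 3, Site 5}: assign each demand point to its cheapest open site.
  A→Site 5 11, B→Site 3 10, C→Site 5 11, D→Site 2 10
  detour distance 42, fixed 19 → total 61.
Compare {Site 1, Site 3, Site 5}: detour distance 48 + fixed 17 = 65.
Compare {Site 2, Site 4, Site 5}: detour distance 44 + fixed 21 = 65.
Compare {Site 1, Site 2, Site 3, Site 5}: detour distance 42 + fixed 24 = 66.
All other subsets cost ≥ 65. Minimum total cost: 61.

61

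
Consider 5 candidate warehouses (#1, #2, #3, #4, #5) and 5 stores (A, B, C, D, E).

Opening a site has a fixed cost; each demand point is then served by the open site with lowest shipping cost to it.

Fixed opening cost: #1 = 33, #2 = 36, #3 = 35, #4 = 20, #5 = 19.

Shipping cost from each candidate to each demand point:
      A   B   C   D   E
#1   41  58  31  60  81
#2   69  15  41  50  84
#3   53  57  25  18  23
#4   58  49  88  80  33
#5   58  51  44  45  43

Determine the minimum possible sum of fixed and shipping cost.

Open {#2, #3}: assign each demand point to its cheapest open site.
  A→#3 53, B→#2 15, C→#3 25, D→#3 18, E→#3 23
  shipping cost 134, fixed 71 → total 205.
Compare {#3}: shipping cost 176 + fixed 35 = 211.
Compare {#3, #4}: shipping cost 168 + fixed 55 = 223.
Compare {#3, #5}: shipping cost 170 + fixed 54 = 224.
All other subsets cost ≥ 211. Minimum total cost: 205.

205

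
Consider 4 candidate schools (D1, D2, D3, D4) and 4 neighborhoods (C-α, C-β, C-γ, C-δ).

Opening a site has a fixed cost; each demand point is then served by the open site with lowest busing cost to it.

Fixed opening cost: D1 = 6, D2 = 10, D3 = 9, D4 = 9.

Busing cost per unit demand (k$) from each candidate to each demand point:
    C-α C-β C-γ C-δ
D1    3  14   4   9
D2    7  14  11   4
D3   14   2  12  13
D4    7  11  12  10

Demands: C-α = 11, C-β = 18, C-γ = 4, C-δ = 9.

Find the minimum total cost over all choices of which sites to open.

146

Open {D1, D2, D3}: assign each demand point to its cheapest open site.
  C-α→D1 11×3=33, C-β→D3 18×2=36, C-γ→D1 4×4=16, C-δ→D2 9×4=36
  busing cost 121, fixed 25 → total 146.
Compare {D1, D2, D3, D4}: busing cost 121 + fixed 34 = 155.
Compare {D1, D3}: busing cost 166 + fixed 15 = 181.
Compare {D1, D3, D4}: busing cost 166 + fixed 24 = 190.
All other subsets cost ≥ 155. Minimum total cost: 146.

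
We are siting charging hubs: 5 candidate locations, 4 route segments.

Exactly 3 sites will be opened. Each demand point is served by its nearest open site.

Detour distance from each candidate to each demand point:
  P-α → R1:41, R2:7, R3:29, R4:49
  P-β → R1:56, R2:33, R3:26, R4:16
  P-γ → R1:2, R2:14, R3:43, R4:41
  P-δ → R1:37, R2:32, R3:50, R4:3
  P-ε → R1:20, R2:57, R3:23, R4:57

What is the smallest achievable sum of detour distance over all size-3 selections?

41

Open {P-α, P-γ, P-δ}.
  R1→P-γ 2, R2→P-α 7, R3→P-α 29, R4→P-δ 3  ⇒ total 41.
Compare {P-γ, P-δ, P-ε}: total 42.
Compare {P-β, P-γ, P-δ}: total 45.
No size-3 selection does better; minimum is 41.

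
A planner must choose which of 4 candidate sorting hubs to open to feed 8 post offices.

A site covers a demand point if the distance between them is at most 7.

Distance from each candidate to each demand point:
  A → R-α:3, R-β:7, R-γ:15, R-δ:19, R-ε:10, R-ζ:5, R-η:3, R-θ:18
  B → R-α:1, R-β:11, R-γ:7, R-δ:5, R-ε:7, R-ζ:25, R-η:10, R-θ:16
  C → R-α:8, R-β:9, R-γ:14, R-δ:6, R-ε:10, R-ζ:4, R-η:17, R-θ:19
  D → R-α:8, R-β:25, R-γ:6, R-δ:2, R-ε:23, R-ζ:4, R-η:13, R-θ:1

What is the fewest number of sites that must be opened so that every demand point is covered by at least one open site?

3

Coverage sets (demand points within 7 of each site):
  A: {R-α, R-β, R-ζ, R-η}
  B: {R-α, R-γ, R-δ, R-ε}
  C: {R-δ, R-ζ}
  D: {R-γ, R-δ, R-ζ, R-θ}
No 2 sites suffice: every size-2 union leaves at least one demand point uncovered.
But {A, B, D} covers everything, so the minimum is 3.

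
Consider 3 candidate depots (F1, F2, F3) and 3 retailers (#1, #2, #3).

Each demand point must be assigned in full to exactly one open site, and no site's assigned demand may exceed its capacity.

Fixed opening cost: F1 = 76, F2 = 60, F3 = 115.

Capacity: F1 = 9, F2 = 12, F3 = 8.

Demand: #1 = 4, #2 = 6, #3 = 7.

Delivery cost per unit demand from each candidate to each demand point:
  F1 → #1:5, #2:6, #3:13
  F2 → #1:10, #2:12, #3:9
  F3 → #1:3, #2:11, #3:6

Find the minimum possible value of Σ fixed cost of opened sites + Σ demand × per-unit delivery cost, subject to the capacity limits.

275

Open {F1, F2}; cheapest assignment that respects the capacities:
  F1 (cap 9, load 6): #2 — cost 6×6 = 36
  F2 (cap 12, load 11): #1, #3 — cost 4×10 + 7×9 = 103
  Shipping 139, fixed 136 → total 275.
  Any other capacity-feasible assignment to {F1, F2} ships for at least 139.
Compare {F2, F3}: its best feasible assignment gives total 329.
Compare {F1, F2, F3}: its best feasible assignment gives total 362.
Every other set of open sites that can feasibly serve all demand totals ≥ 329 even under its best assignment. Minimum: 275.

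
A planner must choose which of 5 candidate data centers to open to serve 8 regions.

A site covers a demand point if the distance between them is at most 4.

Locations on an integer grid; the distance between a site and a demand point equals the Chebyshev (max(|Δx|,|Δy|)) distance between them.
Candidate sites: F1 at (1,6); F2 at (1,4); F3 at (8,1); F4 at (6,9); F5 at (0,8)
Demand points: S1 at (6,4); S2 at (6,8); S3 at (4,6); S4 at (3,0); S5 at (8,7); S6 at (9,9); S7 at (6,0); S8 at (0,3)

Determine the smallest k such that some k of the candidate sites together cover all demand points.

3

Coverage sets (demand points within 4 of each site):
  F1: {S3, S8}
  F2: {S3, S4, S8}
  F3: {S1, S7}
  F4: {S2, S3, S5, S6}
  F5: {S3}
No 2 sites suffice: every size-2 union leaves at least one demand point uncovered.
But {F2, F3, F4} covers everything, so the minimum is 3.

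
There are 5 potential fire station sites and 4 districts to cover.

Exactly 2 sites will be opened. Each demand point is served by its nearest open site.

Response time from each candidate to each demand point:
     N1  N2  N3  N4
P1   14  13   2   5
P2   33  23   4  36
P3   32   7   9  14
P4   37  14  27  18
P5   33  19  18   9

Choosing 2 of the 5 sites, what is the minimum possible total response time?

28

Open {P1, P3}.
  N1→P1 14, N2→P3 7, N3→P1 2, N4→P1 5  ⇒ total 28.
Compare {P1, P2}: total 34.
Compare {P1, P4}: total 34.
No size-2 selection does better; minimum is 28.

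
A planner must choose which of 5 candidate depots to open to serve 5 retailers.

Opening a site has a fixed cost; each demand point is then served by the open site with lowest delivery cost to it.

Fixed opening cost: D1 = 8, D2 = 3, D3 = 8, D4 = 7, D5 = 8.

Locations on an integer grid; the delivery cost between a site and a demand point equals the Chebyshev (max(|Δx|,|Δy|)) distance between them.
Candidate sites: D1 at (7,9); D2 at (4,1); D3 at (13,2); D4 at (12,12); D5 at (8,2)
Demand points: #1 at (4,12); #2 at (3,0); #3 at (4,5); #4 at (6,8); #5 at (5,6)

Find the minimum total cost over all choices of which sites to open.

23

Open {D1, D2}: assign each demand point to its cheapest open site.
  #1→D1 3, #2→D2 1, #3→D1 4, #4→D1 1, #5→D1 3
  delivery cost 12, fixed 11 → total 23.
Compare {D1}: delivery cost 20 + fixed 8 = 28.
Compare {D1, D2, D4}: delivery cost 12 + fixed 18 = 30.
Compare {D2}: delivery cost 28 + fixed 3 = 31.
All other subsets cost ≥ 28. Minimum total cost: 23.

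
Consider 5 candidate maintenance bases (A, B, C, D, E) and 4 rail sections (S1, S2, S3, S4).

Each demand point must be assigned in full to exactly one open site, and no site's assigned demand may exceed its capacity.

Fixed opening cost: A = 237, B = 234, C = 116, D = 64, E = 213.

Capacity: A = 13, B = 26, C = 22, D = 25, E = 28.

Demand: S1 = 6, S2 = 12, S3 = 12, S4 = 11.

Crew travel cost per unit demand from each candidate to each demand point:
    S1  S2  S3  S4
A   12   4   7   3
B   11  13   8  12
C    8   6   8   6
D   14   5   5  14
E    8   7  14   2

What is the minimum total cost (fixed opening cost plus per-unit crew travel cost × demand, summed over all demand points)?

414

Open {C, D}; cheapest assignment that respects the capacities:
  C (cap 22, load 17): S1, S4 — cost 6×8 + 11×6 = 114
  D (cap 25, load 24): S2, S3 — cost 12×5 + 12×5 = 120
  Shipping 234, fixed 180 → total 414.
  Any other capacity-feasible assignment to {C, D} ships for at least 234.
Compare {D, E}: its best feasible assignment gives total 467.
Compare {C, E}: its best feasible assignment gives total 579.
Every other set of open sites that can feasibly serve all demand totals ≥ 467 even under its best assignment. Minimum: 414.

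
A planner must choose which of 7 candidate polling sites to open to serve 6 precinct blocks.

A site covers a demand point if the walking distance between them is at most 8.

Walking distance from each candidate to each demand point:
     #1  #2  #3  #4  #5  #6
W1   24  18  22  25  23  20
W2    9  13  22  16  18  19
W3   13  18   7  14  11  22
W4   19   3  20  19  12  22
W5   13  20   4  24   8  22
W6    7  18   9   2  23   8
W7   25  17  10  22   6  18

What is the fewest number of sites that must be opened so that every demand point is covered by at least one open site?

Coverage sets (demand points within 8 of each site):
  W1: {}
  W2: {}
  W3: {#3}
  W4: {#2}
  W5: {#3, #5}
  W6: {#1, #4, #6}
  W7: {#5}
No 2 sites suffice: every size-2 union leaves at least one demand point uncovered.
But {W4, W5, W6} covers everything, so the minimum is 3.

3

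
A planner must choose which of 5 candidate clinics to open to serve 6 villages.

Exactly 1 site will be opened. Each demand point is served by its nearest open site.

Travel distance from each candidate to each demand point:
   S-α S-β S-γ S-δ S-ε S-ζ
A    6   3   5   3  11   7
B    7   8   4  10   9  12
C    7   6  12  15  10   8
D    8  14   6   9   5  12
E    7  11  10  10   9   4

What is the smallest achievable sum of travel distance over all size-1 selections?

Open {A}.
  S-α→A 6, S-β→A 3, S-γ→A 5, S-δ→A 3, S-ε→A 11, S-ζ→A 7  ⇒ total 35.
Compare {B}: total 50.
Compare {E}: total 51.
No size-1 selection does better; minimum is 35.

35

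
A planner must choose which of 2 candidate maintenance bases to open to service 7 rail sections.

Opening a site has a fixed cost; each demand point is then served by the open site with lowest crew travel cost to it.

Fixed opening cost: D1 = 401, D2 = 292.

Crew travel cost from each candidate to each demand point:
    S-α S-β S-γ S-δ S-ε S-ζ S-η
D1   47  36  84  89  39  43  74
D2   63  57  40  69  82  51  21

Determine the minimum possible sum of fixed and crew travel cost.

Open {D2}: assign each demand point to its cheapest open site.
  S-α→D2 63, S-β→D2 57, S-γ→D2 40, S-δ→D2 69, S-ε→D2 82, S-ζ→D2 51, S-η→D2 21
  crew travel cost 383, fixed 292 → total 675.
Compare {D1}: crew travel cost 412 + fixed 401 = 813.
Compare {D1, D2}: crew travel cost 295 + fixed 693 = 988.

675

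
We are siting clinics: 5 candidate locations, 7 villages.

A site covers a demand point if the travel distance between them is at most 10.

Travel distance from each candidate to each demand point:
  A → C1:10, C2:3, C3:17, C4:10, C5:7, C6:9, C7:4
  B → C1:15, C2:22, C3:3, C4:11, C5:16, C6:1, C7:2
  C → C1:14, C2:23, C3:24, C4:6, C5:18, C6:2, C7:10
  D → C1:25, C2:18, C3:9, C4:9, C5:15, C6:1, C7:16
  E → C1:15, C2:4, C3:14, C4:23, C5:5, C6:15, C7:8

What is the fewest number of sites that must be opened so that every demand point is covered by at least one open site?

Coverage sets (demand points within 10 of each site):
  A: {C1, C2, C4, C5, C6, C7}
  B: {C3, C6, C7}
  C: {C4, C6, C7}
  D: {C3, C4, C6}
  E: {C2, C5, C7}
No single site covers all 7 demand points.
But {A, B} covers everything, so the minimum is 2.

2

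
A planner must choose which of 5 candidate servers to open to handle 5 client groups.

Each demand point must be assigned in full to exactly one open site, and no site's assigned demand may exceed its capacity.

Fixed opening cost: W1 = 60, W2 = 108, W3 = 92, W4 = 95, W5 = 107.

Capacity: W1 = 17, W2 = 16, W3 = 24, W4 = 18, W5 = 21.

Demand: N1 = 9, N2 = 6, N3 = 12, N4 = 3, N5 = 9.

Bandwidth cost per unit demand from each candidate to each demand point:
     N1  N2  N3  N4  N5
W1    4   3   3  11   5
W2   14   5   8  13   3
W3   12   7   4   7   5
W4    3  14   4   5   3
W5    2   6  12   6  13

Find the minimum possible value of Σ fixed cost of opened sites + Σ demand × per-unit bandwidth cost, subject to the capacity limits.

Open {W1, W3}; cheapest assignment that respects the capacities:
  W1 (cap 17, load 15): N1, N2 — cost 9×4 + 6×3 = 54
  W3 (cap 24, load 24): N3, N4, N5 — cost 12×4 + 3×7 + 9×5 = 114
  Shipping 168, fixed 152 → total 320.
  Any other capacity-feasible assignment to {W1, W3} ships for at least 168.
Compare {W3, W4}: its best feasible assignment gives total 352.
Compare {W3, W5}: its best feasible assignment gives total 364.
Every other set of open sites that can feasibly serve all demand totals ≥ 352 even under its best assignment. Minimum: 320.

320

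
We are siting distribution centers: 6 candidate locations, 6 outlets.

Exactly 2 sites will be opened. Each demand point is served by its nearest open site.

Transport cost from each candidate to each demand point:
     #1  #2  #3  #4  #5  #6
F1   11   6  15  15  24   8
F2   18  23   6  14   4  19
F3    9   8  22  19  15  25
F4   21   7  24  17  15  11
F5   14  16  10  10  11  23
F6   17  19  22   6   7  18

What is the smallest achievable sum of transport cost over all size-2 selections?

49

Open {F1, F2}.
  #1→F1 11, #2→F1 6, #3→F2 6, #4→F2 14, #5→F2 4, #6→F1 8  ⇒ total 49.
Compare {F1, F6}: total 53.
Compare {F1, F5}: total 56.
No size-2 selection does better; minimum is 49.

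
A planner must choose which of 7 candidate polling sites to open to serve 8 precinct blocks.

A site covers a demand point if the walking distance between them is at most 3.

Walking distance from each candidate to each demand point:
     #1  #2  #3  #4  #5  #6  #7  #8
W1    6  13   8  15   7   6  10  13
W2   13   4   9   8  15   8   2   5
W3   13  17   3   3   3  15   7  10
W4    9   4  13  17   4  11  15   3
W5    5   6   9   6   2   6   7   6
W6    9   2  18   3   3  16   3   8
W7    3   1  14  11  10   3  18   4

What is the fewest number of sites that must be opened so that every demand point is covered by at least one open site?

Coverage sets (demand points within 3 of each site):
  W1: {}
  W2: {#7}
  W3: {#3, #4, #5}
  W4: {#8}
  W5: {#5}
  W6: {#2, #4, #5, #7}
  W7: {#1, #2, #6}
No 3 sites suffice: every size-3 union leaves at least one demand point uncovered.
But {W2, W3, W4, W7} covers everything, so the minimum is 4.

4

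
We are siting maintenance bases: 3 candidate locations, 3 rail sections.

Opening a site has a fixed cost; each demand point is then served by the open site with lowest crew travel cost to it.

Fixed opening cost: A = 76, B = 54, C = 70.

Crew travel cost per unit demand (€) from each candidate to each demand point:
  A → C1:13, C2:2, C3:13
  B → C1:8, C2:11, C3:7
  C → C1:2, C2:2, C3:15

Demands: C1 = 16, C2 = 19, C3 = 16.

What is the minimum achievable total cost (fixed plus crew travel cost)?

306

Open {B, C}: assign each demand point to its cheapest open site.
  C1→C 16×2=32, C2→C 19×2=38, C3→B 16×7=112
  crew travel cost 182, fixed 124 → total 306.
Compare {C}: crew travel cost 310 + fixed 70 = 380.
Compare {A, B, C}: crew travel cost 182 + fixed 200 = 382.
Compare {A, B}: crew travel cost 278 + fixed 130 = 408.
All other subsets cost ≥ 380. Minimum total cost: 306.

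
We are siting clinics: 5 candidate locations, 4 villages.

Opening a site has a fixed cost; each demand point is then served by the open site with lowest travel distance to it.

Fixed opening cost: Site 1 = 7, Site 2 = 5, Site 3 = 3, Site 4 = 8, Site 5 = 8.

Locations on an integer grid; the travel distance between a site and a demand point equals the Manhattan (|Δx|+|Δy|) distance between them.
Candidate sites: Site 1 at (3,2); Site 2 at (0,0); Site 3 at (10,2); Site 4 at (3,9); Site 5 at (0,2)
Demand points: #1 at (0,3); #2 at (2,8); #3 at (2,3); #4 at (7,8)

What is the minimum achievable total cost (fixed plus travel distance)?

27

Open {Site 4, Site 5}: assign each demand point to its cheapest open site.
  #1→Site 5 1, #2→Site 4 2, #3→Site 5 3, #4→Site 4 5
  travel distance 11, fixed 16 → total 27.
Compare {Site 1, Site 4}: travel distance 13 + fixed 15 = 28.
Compare {Site 2, Site 4}: travel distance 15 + fixed 13 = 28.
Compare {Site 1}: travel distance 23 + fixed 7 = 30.
All other subsets cost ≥ 28. Minimum total cost: 27.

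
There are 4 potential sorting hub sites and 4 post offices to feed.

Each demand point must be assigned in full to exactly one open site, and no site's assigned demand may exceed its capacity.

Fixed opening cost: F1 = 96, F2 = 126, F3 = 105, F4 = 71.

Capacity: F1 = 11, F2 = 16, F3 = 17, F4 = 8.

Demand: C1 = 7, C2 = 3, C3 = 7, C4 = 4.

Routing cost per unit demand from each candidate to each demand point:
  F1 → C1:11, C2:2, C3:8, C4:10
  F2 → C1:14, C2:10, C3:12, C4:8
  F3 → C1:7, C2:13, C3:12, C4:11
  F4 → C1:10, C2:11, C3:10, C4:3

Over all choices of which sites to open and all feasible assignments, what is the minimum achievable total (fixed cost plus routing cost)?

Open {F3, F4}; cheapest assignment that respects the capacities:
  F3 (cap 17, load 14): C1, C3 — cost 7×7 + 7×12 = 133
  F4 (cap 8, load 7): C2, C4 — cost 3×11 + 4×3 = 45
  Shipping 178, fixed 176 → total 354.
  Any other capacity-feasible assignment to {F3, F4} ships for at least 178.
Compare {F1, F3}: its best feasible assignment gives total 356.
Compare {F1, F3, F4}: its best feasible assignment gives total 395.
Every other set of open sites that can feasibly serve all demand totals ≥ 356 even under its best assignment. Minimum: 354.

354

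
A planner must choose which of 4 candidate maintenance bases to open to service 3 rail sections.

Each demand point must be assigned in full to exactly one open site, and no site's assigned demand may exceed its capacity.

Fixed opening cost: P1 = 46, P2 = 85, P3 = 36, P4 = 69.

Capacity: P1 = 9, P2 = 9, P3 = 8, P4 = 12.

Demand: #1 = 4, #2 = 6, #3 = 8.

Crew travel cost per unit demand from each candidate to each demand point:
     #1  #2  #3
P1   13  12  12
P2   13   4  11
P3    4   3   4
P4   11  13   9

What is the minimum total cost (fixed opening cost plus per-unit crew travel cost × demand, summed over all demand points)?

Open {P3, P4}; cheapest assignment that respects the capacities:
  P3 (cap 8, load 6): #2 — cost 6×3 = 18
  P4 (cap 12, load 12): #1, #3 — cost 4×11 + 8×9 = 116
  Shipping 134, fixed 105 → total 239.
  Any other capacity-feasible assignment to {P3, P4} ships for at least 134.
Compare {P1, P2, P3}: its best feasible assignment gives total 275.
Compare {P1, P3, P4}: its best feasible assignment gives total 285.
Every other set of open sites that can feasibly serve all demand totals ≥ 275 even under its best assignment. Minimum: 239.

239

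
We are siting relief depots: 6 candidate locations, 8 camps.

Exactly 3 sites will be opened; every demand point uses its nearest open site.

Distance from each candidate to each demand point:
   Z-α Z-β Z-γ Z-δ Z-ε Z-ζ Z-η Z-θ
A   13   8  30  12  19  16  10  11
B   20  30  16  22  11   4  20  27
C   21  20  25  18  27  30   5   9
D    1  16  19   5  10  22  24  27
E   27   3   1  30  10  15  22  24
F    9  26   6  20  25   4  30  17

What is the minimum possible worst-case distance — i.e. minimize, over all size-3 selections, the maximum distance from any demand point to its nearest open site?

Open {A, D, F}.
  Farthest demand point is Z-θ at distance 11 (to A); all others are ≤ 11.
With {A, B, F} the worst case is 12.
With {A, E, F} the worst case is 12.
No size-3 selection achieves below 11.

11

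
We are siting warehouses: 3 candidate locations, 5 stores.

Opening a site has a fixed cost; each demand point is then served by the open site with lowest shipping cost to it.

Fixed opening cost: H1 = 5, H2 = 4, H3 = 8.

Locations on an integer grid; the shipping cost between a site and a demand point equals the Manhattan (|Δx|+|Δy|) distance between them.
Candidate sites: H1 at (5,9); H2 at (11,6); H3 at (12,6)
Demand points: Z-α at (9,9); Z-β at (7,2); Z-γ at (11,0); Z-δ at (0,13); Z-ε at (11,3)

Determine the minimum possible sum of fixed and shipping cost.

39

Open {H1, H2}: assign each demand point to its cheapest open site.
  Z-α→H1 4, Z-β→H2 8, Z-γ→H2 6, Z-δ→H1 9, Z-ε→H2 3
  shipping cost 30, fixed 9 → total 39.
Compare {H2}: shipping cost 40 + fixed 4 = 44.
Compare {H1, H3}: shipping cost 33 + fixed 13 = 46.
Compare {H1, H2, H3}: shipping cost 30 + fixed 17 = 47.
All other subsets cost ≥ 44. Minimum total cost: 39.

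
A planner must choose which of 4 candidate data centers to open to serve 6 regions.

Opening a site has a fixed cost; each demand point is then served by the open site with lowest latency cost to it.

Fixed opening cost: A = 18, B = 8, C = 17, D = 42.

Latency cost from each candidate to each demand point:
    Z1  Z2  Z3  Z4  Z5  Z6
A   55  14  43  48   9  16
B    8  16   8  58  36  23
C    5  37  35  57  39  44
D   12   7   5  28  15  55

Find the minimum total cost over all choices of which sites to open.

129

Open {A, B}: assign each demand point to its cheapest open site.
  Z1→B 8, Z2→A 14, Z3→B 8, Z4→A 48, Z5→A 9, Z6→A 16
  latency cost 103, fixed 26 → total 129.
Compare {B, D}: latency cost 86 + fixed 50 = 136.
Compare {A, D}: latency cost 77 + fixed 60 = 137.
Compare {A, B, D}: latency cost 73 + fixed 68 = 141.
All other subsets cost ≥ 136. Minimum total cost: 129.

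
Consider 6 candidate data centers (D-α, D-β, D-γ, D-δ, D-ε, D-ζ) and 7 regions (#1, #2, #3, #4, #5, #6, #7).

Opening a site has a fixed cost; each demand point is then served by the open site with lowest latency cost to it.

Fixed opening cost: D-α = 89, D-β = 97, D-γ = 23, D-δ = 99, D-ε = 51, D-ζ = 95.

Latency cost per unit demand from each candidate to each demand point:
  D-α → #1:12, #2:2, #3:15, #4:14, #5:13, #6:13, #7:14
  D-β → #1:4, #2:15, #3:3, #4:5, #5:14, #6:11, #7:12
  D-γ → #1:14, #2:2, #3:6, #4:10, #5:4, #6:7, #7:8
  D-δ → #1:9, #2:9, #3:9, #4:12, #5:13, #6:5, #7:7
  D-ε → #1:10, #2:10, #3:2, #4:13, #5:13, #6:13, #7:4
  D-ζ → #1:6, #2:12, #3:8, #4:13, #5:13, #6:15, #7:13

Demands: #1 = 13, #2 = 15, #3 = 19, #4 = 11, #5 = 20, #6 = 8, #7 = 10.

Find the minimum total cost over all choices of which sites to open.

522

Open {D-β, D-γ, D-ε}: assign each demand point to its cheapest open site.
  #1→D-β 13×4=52, #2→D-γ 15×2=30, #3→D-ε 19×2=38, #4→D-β 11×5=55, #5→D-γ 20×4=80, #6→D-γ 8×7=56, #7→D-ε 10×4=40
  latency cost 351, fixed 171 → total 522.
Compare {D-β, D-γ}: latency cost 410 + fixed 120 = 530.
Compare {D-γ, D-ε}: latency cost 484 + fixed 74 = 558.
Compare {D-γ, D-ε, D-ζ}: latency cost 432 + fixed 169 = 601.
All other subsets cost ≥ 530. Minimum total cost: 522.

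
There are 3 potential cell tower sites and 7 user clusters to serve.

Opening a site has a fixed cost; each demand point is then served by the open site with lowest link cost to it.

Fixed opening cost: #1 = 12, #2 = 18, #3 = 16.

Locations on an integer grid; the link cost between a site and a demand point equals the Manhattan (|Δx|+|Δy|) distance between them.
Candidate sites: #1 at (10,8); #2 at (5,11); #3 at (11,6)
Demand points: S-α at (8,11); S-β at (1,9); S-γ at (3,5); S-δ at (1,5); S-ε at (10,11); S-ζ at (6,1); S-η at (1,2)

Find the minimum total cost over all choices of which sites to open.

74

Open {#2}: assign each demand point to its cheapest open site.
  S-α→#2 3, S-β→#2 6, S-γ→#2 8, S-δ→#2 10, S-ε→#2 5, S-ζ→#2 11, S-η→#2 13
  link cost 56, fixed 18 → total 74.
Compare {#1}: link cost 66 + fixed 12 = 78.
Compare {#1, #2}: link cost 54 + fixed 30 = 84.
Compare {#3}: link cost 71 + fixed 16 = 87.
All other subsets cost ≥ 78. Minimum total cost: 74.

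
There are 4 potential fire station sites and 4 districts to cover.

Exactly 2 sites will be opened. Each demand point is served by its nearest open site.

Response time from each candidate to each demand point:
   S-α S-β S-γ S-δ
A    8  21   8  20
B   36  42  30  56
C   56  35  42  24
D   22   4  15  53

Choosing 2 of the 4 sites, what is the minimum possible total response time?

40

Open {A, D}.
  S-α→A 8, S-β→D 4, S-γ→A 8, S-δ→A 20  ⇒ total 40.
Compare {A, B}: total 57.
Compare {A, C}: total 57.
No size-2 selection does better; minimum is 40.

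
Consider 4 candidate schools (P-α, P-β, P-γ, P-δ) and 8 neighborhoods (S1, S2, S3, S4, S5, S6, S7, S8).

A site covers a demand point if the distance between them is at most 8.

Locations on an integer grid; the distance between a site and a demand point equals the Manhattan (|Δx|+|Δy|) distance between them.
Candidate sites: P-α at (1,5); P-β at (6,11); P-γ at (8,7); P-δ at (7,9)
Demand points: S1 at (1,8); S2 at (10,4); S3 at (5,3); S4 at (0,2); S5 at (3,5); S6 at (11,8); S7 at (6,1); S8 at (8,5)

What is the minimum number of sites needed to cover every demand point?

Coverage sets (demand points within 8 of each site):
  P-α: {S1, S3, S4, S5, S8}
  P-β: {S1, S6, S8}
  P-γ: {S1, S2, S3, S5, S6, S7, S8}
  P-δ: {S1, S2, S3, S5, S6, S8}
No single site covers all 8 demand points.
But {P-α, P-γ} covers everything, so the minimum is 2.

2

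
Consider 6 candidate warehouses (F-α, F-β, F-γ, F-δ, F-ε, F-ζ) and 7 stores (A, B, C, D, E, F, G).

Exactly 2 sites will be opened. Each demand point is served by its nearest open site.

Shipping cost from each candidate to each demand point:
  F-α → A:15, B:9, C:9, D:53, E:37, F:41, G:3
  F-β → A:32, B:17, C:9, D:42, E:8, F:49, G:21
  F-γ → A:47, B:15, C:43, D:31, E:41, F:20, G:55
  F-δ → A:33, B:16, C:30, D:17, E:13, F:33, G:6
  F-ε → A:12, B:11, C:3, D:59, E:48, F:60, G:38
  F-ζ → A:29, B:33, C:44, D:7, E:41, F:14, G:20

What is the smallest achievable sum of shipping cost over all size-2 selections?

94

Open {F-α, F-ζ}.
  A→F-α 15, B→F-α 9, C→F-α 9, D→F-ζ 7, E→F-α 37, F→F-ζ 14, G→F-α 3  ⇒ total 94.
Compare {F-δ, F-ε}: total 95.
Compare {F-α, F-δ}: total 99.
No size-2 selection does better; minimum is 94.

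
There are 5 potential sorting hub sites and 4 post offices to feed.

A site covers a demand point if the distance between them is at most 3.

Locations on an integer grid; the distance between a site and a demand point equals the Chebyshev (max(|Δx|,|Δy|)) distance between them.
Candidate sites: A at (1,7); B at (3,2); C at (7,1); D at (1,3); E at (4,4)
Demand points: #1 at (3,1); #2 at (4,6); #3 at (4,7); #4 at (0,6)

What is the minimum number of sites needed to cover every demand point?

2

Coverage sets (demand points within 3 of each site):
  A: {#2, #3, #4}
  B: {#1}
  C: {}
  D: {#1, #2, #4}
  E: {#1, #2, #3}
No single site covers all 4 demand points.
But {A, B} covers everything, so the minimum is 2.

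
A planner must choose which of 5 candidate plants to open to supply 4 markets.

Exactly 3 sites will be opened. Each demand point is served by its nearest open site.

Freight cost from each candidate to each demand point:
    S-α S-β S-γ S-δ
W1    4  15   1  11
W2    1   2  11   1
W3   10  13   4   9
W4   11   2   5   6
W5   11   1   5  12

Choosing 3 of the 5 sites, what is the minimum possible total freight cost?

Open {W1, W2, W5}.
  S-α→W2 1, S-β→W5 1, S-γ→W1 1, S-δ→W2 1  ⇒ total 4.
Compare {W1, W2, W3}: total 5.
Compare {W1, W2, W4}: total 5.
No size-3 selection does better; minimum is 4.

4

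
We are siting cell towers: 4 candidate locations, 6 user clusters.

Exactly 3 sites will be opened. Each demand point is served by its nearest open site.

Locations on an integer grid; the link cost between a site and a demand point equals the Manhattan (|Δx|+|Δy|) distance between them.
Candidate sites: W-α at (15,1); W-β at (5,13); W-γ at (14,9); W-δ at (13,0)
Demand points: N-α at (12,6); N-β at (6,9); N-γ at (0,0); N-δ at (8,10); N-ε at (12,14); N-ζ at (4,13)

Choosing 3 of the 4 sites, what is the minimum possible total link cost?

37

Open {W-β, W-γ, W-δ}.
  N-α→W-γ 5, N-β→W-β 5, N-γ→W-δ 13, N-δ→W-β 6, N-ε→W-γ 7, N-ζ→W-β 1  ⇒ total 37.
Compare {W-α, W-β, W-γ}: total 40.
Compare {W-α, W-β, W-δ}: total 40.
No size-3 selection does better; minimum is 37.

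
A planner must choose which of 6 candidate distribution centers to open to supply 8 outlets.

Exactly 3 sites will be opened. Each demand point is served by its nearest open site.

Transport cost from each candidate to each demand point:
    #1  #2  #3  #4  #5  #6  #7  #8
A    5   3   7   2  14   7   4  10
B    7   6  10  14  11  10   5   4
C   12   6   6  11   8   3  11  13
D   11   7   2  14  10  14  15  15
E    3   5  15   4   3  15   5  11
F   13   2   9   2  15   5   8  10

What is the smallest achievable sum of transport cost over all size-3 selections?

32

Open {D, E, F}.
  #1→E 3, #2→F 2, #3→D 2, #4→F 2, #5→E 3, #6→F 5, #7→E 5, #8→F 10  ⇒ total 32.
Compare {A, B, E}: total 33.
Compare {B, C, E}: total 33.
No size-3 selection does better; minimum is 32.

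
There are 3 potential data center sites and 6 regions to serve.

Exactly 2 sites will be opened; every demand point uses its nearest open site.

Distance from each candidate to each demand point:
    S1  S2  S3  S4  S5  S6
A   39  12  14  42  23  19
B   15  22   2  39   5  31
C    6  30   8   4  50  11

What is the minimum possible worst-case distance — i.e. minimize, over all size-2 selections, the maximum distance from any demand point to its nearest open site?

Open {B, C}.
  Farthest demand point is S2 at distance 22 (to B); all others are ≤ 22.
With {A, C} the worst case is 23.
With {A, B} the worst case is 39.
No size-2 selection achieves below 22.

22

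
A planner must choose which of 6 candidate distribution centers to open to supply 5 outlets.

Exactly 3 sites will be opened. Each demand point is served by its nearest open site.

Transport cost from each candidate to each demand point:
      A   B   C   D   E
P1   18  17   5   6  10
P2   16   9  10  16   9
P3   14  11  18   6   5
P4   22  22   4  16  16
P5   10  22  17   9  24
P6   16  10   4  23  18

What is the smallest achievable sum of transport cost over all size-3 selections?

Open {P3, P5, P6}.
  A→P5 10, B→P6 10, C→P6 4, D→P3 6, E→P3 5  ⇒ total 35.
Compare {P3, P4, P5}: total 36.
Compare {P1, P3, P5}: total 37.
No size-3 selection does better; minimum is 35.

35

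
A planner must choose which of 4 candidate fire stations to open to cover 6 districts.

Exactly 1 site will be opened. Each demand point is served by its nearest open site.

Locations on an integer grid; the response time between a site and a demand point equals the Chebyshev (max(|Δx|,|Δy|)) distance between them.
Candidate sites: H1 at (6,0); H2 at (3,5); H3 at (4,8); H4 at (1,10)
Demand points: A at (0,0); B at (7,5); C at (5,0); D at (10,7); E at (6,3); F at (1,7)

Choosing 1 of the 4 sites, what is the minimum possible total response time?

26

Open {H2}.
  A→H2 5, B→H2 4, C→H2 5, D→H2 7, E→H2 3, F→H2 2  ⇒ total 26.
Compare {H1}: total 29.
Compare {H3}: total 33.
No size-1 selection does better; minimum is 26.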